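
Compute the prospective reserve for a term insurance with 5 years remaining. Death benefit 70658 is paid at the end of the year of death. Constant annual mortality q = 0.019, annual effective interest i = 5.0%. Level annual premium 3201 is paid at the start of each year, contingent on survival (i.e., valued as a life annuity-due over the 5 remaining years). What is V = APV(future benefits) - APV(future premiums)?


v = 1/(1+i) = 0.952381
APV(future benefits) per unit = sum_{k=0}^{4} k_p_x * q * v^(k+1) = 0.079341
APV(future benefits) = 70658 * 0.079341 = 5606.0845
Life annuity-due factor ä_{x:5} = sum_{k=0}^{4} k_p_x * v^k = 4.384641
APV(future premiums) = 3201 * 4.384641 = 14035.2345
V = 5606.0845 - 14035.2345
= -8429.15


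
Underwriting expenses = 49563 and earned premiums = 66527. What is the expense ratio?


Expense ratio = expenses / premiums
= 49563 / 66527
= 0.745


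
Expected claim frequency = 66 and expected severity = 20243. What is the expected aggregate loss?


E[S] = E[N] * E[X]
= 66 * 20243
= 1.3360e+06


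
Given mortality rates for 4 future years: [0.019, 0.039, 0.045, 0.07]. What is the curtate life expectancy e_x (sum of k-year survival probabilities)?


e_x = sum_{k=1}^{n} k_p_x
k_p_x values:
  1_p_x = 0.981
  2_p_x = 0.942741
  3_p_x = 0.900318
  4_p_x = 0.837295
e_x = 3.6614


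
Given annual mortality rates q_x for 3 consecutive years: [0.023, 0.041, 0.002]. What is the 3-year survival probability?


p_k = 1 - q_k for each year
Survival = product of (1 - q_k)
= 0.977 * 0.959 * 0.998
= 0.9351


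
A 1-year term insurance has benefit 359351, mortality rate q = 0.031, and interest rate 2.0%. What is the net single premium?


NSP = benefit * q * v
v = 1/(1+i) = 0.980392
NSP = 359351 * 0.031 * 0.980392
= 10921.452


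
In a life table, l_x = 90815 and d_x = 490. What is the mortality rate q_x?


q_x = d_x / l_x
= 490 / 90815
= 0.0054


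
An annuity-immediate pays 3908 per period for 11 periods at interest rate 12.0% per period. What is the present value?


PV = PMT * (1 - (1+i)^(-n)) / i
= 3908 * (1 - (1+0.12)^(-11)) / 0.12
= 3908 * (1 - 0.287476) / 0.12
= 3908 * 5.937699
= 23204.5282


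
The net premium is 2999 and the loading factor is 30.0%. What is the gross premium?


Gross = net * (1 + loading)
= 2999 * (1 + 0.3)
= 2999 * 1.3
= 3898.7


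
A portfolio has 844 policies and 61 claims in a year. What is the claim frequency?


frequency = claims / policies
= 61 / 844
= 0.0723


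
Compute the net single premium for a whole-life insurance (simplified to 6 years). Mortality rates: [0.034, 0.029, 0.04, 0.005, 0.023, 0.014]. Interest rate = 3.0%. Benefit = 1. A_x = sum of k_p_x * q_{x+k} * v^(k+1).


v = 0.970874
Year 0: k_p_x=1.0, q=0.034, term=0.03301
Year 1: k_p_x=0.966, q=0.029, term=0.026406
Year 2: k_p_x=0.937986, q=0.04, term=0.034336
Year 3: k_p_x=0.900467, q=0.005, term=0.004
Year 4: k_p_x=0.895964, q=0.023, term=0.017776
Year 5: k_p_x=0.875357, q=0.014, term=0.010263
A_x = 0.1258


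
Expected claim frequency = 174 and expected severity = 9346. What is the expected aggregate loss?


E[S] = E[N] * E[X]
= 174 * 9346
= 1.6262e+06


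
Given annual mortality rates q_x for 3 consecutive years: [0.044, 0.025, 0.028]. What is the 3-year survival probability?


p_k = 1 - q_k for each year
Survival = product of (1 - q_k)
= 0.956 * 0.975 * 0.972
= 0.906


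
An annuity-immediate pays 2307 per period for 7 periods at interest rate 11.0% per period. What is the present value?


PV = PMT * (1 - (1+i)^(-n)) / i
= 2307 * (1 - (1+0.11)^(-7)) / 0.11
= 2307 * (1 - 0.481658) / 0.11
= 2307 * 4.712196
= 10871.0368


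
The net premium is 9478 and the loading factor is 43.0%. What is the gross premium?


Gross = net * (1 + loading)
= 9478 * (1 + 0.43)
= 9478 * 1.43
= 13553.54


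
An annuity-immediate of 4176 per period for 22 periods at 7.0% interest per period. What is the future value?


FV = PMT * ((1+i)^n - 1) / i
= 4176 * ((1.07)^22 - 1) / 0.07
= 4176 * (4.430402 - 1) / 0.07
= 204647.9667


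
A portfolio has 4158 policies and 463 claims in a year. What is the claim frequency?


frequency = claims / policies
= 463 / 4158
= 0.1114


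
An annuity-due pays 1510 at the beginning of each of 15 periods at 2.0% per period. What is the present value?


PV_due = PMT * (1-(1+i)^(-n))/i * (1+i)
PV_immediate = 19402.3879
PV_due = 19402.3879 * 1.02
= 19790.4356


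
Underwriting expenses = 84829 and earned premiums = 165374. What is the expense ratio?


Expense ratio = expenses / premiums
= 84829 / 165374
= 0.513


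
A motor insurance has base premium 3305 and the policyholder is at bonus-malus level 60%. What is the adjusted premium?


adjusted = base * BM_level / 100
= 3305 * 60 / 100
= 3305 * 0.6
= 1983.0


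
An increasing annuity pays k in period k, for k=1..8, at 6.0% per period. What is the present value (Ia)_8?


(Ia)_n = sum_{k=1}^{n} k * v^k, v = 1/(1+i)
v = 0.943396
Sum computed term by term:
(Ia)_8 = 26.0514


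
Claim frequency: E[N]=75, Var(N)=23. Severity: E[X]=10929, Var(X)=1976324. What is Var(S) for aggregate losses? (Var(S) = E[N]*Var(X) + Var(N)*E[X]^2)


Var(S) = E[N]*Var(X) + Var(N)*E[X]^2
= 75*1976324 + 23*10929^2
= 148224300 + 2747189943
= 2.8954e+09


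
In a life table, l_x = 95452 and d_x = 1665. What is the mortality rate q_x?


q_x = d_x / l_x
= 1665 / 95452
= 0.0174


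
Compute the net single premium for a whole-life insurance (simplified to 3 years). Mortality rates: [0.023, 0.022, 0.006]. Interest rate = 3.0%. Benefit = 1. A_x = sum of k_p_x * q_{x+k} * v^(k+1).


v = 0.970874
Year 0: k_p_x=1.0, q=0.023, term=0.02233
Year 1: k_p_x=0.977, q=0.022, term=0.02026
Year 2: k_p_x=0.955506, q=0.006, term=0.005247
A_x = 0.0478


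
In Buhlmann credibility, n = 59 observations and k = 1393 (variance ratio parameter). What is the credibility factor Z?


Z = n / (n + k)
= 59 / (59 + 1393)
= 59 / 1452
= 0.0406


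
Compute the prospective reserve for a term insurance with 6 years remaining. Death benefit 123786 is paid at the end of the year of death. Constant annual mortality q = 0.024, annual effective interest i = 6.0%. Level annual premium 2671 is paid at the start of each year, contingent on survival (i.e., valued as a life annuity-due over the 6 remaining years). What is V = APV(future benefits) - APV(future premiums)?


v = 1/(1+i) = 0.943396
APV(future benefits) per unit = sum_{k=0}^{5} k_p_x * q * v^(k+1) = 0.111616
APV(future benefits) = 123786 * 0.111616 = 13816.4399
Life annuity-due factor ä_{x:6} = sum_{k=0}^{5} k_p_x * v^k = 4.929686
APV(future premiums) = 2671 * 4.929686 = 13167.1909
V = 13816.4399 - 13167.1909
= 649.2489


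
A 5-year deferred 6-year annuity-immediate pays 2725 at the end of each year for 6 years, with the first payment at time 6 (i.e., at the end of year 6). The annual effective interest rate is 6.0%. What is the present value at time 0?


PV at time 5 of the 6-year annuity-immediate:
a_n = 2725 * (1-(1+0.06)^(-6))/0.06 = 13399.7088
Discount back 5 years to time 0:
PV = 13399.7088 * (1+0.06)^(-5)
= 13399.7088 * 0.747258
= 10013.0419


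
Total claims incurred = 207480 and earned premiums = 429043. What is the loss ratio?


Loss ratio = claims / premiums
= 207480 / 429043
= 0.4836


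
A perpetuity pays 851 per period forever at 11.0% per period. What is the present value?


PV = PMT / i
= 851 / 0.11
= 7736.3636


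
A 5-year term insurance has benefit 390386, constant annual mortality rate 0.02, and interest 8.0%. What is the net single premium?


NSP = benefit * sum_{k=0}^{n-1} k_p_x * q * v^(k+1)
With constant q=0.02, v=0.925926
Sum = 0.076961
NSP = 390386 * 0.076961
= 30044.6292


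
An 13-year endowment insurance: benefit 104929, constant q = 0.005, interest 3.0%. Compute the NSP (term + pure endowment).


Term component = 5426.4285
Pure endowment = 13_p_x * v^13 * benefit = 0.936915 * 0.680951 * 104929 = 66944.0006
NSP = 72370.4291


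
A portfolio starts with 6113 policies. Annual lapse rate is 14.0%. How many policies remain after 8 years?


remaining = initial * (1 - lapse)^years
= 6113 * (1 - 0.14)^8
= 6113 * 0.299218
= 1829.1192


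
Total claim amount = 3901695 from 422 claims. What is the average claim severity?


severity = total / number
= 3901695 / 422
= 9245.7227


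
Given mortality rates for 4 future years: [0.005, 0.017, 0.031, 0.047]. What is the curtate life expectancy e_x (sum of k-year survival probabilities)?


e_x = sum_{k=1}^{n} k_p_x
k_p_x values:
  1_p_x = 0.995
  2_p_x = 0.978085
  3_p_x = 0.947764
  4_p_x = 0.903219
e_x = 3.8241


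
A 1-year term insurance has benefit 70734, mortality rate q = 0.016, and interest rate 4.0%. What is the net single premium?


NSP = benefit * q * v
v = 1/(1+i) = 0.961538
NSP = 70734 * 0.016 * 0.961538
= 1088.2154


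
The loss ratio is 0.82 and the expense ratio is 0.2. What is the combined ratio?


Combined ratio = loss ratio + expense ratio
= 0.82 + 0.2
= 1.02


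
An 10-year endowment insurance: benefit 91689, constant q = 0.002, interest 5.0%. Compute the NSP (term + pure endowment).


Term component = 1404.4466
Pure endowment = 10_p_x * v^10 * benefit = 0.980179 * 0.613913 * 91689 = 55173.3886
NSP = 56577.8352


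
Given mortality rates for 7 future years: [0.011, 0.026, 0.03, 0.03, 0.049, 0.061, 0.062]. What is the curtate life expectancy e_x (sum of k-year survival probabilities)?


e_x = sum_{k=1}^{n} k_p_x
k_p_x values:
  1_p_x = 0.989
  2_p_x = 0.963286
  3_p_x = 0.934387
  4_p_x = 0.906356
  5_p_x = 0.861944
  6_p_x = 0.809366
  7_p_x = 0.759185
e_x = 6.2235


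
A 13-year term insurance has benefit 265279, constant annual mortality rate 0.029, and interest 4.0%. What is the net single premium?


NSP = benefit * sum_{k=0}^{n-1} k_p_x * q * v^(k+1)
With constant q=0.029, v=0.961538
Sum = 0.248117
NSP = 265279 * 0.248117
= 65820.1451


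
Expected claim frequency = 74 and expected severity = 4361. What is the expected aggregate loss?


E[S] = E[N] * E[X]
= 74 * 4361
= 322714


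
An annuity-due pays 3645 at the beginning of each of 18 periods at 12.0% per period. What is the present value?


PV_due = PMT * (1-(1+i)^(-n))/i * (1+i)
PV_immediate = 26425.0475
PV_due = 26425.0475 * 1.12
= 29596.0531


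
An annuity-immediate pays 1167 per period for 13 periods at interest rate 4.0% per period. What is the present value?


PV = PMT * (1 - (1+i)^(-n)) / i
= 1167 * (1 - (1+0.04)^(-13)) / 0.04
= 1167 * (1 - 0.600574) / 0.04
= 1167 * 9.985648
= 11653.251


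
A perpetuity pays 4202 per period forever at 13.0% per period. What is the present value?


PV = PMT / i
= 4202 / 0.13
= 32323.0769


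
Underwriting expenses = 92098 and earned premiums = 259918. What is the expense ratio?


Expense ratio = expenses / premiums
= 92098 / 259918
= 0.3543


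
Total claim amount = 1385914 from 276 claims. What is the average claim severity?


severity = total / number
= 1385914 / 276
= 5021.4275


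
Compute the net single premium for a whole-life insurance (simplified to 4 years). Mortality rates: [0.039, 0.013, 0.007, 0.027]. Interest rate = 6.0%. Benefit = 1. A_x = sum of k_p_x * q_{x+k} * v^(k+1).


v = 0.943396
Year 0: k_p_x=1.0, q=0.039, term=0.036792
Year 1: k_p_x=0.961, q=0.013, term=0.011119
Year 2: k_p_x=0.948507, q=0.007, term=0.005575
Year 3: k_p_x=0.941867, q=0.027, term=0.020143
A_x = 0.0736


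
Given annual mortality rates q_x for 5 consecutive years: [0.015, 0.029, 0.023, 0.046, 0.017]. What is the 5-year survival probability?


p_k = 1 - q_k for each year
Survival = product of (1 - q_k)
= 0.985 * 0.971 * 0.977 * 0.954 * 0.983
= 0.8763


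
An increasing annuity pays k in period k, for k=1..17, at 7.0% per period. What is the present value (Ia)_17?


(Ia)_n = sum_{k=1}^{n} k * v^k, v = 1/(1+i)
v = 0.934579
Sum computed term by term:
(Ia)_17 = 72.3555


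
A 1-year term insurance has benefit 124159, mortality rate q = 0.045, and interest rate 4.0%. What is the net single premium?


NSP = benefit * q * v
v = 1/(1+i) = 0.961538
NSP = 124159 * 0.045 * 0.961538
= 5372.2644


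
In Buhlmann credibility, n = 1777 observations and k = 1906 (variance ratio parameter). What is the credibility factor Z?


Z = n / (n + k)
= 1777 / (1777 + 1906)
= 1777 / 3683
= 0.4825


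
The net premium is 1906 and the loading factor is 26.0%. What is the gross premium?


Gross = net * (1 + loading)
= 1906 * (1 + 0.26)
= 1906 * 1.26
= 2401.56


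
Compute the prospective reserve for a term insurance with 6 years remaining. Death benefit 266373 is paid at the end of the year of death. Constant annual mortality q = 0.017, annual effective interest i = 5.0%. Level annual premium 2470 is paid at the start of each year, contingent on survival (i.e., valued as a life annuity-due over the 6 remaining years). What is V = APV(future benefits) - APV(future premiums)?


v = 1/(1+i) = 0.952381
APV(future benefits) per unit = sum_{k=0}^{5} k_p_x * q * v^(k+1) = 0.082903
APV(future benefits) = 266373 * 0.082903 = 22083.173
Life annuity-due factor ä_{x:6} = sum_{k=0}^{5} k_p_x * v^k = 5.120492
APV(future premiums) = 2470 * 5.120492 = 12647.614
V = 22083.173 - 12647.614
= 9435.559


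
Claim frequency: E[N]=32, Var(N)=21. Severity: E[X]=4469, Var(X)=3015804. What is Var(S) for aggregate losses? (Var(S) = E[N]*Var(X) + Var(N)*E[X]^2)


Var(S) = E[N]*Var(X) + Var(N)*E[X]^2
= 32*3015804 + 21*4469^2
= 96505728 + 419411181
= 5.1592e+08


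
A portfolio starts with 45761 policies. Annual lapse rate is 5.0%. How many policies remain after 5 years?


remaining = initial * (1 - lapse)^years
= 45761 * (1 - 0.05)^5
= 45761 * 0.773781
= 35408.9895


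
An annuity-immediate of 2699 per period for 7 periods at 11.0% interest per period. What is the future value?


FV = PMT * ((1+i)^n - 1) / i
= 2699 * ((1.11)^7 - 1) / 0.11
= 2699 * (2.07616 - 1) / 0.11
= 26405.0568


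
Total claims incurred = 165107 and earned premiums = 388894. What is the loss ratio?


Loss ratio = claims / premiums
= 165107 / 388894
= 0.4246


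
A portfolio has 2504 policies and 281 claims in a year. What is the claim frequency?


frequency = claims / policies
= 281 / 2504
= 0.1122


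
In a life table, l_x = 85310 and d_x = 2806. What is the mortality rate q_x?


q_x = d_x / l_x
= 2806 / 85310
= 0.0329


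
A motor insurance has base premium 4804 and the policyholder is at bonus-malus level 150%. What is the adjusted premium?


adjusted = base * BM_level / 100
= 4804 * 150 / 100
= 4804 * 1.5
= 7206.0


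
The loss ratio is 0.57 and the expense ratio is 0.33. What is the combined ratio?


Combined ratio = loss ratio + expense ratio
= 0.57 + 0.33
= 0.9


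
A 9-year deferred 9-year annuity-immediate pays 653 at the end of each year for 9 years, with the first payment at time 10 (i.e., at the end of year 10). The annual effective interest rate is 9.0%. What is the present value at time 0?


PV at time 9 of the 9-year annuity-immediate:
a_n = 653 * (1-(1+0.09)^(-9))/0.09 = 3914.8962
Discount back 9 years to time 0:
PV = 3914.8962 * (1+0.09)^(-9)
= 3914.8962 * 0.460428
= 1802.527


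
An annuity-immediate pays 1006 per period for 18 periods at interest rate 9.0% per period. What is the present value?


PV = PMT * (1 - (1+i)^(-n)) / i
= 1006 * (1 - (1+0.09)^(-18)) / 0.09
= 1006 * (1 - 0.211994) / 0.09
= 1006 * 8.755625
= 8808.1589


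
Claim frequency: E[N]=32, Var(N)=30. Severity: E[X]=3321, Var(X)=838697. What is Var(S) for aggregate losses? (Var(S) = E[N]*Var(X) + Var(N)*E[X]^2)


Var(S) = E[N]*Var(X) + Var(N)*E[X]^2
= 32*838697 + 30*3321^2
= 26838304 + 330871230
= 3.5771e+08


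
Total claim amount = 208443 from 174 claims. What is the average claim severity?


severity = total / number
= 208443 / 174
= 1197.9483


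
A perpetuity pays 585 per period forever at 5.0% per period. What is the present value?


PV = PMT / i
= 585 / 0.05
= 11700.0


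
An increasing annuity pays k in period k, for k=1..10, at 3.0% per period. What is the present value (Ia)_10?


(Ia)_n = sum_{k=1}^{n} k * v^k, v = 1/(1+i)
v = 0.970874
Sum computed term by term:
(Ia)_10 = 44.839


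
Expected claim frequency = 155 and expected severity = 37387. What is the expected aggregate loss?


E[S] = E[N] * E[X]
= 155 * 37387
= 5.7950e+06


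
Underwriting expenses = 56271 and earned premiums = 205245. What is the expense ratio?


Expense ratio = expenses / premiums
= 56271 / 205245
= 0.2742


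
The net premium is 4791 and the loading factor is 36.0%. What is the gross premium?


Gross = net * (1 + loading)
= 4791 * (1 + 0.36)
= 4791 * 1.36
= 6515.76


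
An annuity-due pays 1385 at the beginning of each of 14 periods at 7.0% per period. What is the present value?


PV_due = PMT * (1-(1+i)^(-n))/i * (1+i)
PV_immediate = 12112.4732
PV_due = 12112.4732 * 1.07
= 12960.3463


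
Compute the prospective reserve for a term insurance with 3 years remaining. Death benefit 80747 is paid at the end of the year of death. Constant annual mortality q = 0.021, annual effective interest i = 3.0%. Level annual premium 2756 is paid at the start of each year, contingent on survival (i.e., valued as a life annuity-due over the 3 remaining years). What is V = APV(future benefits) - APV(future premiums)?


v = 1/(1+i) = 0.970874
APV(future benefits) per unit = sum_{k=0}^{2} k_p_x * q * v^(k+1) = 0.058186
APV(future benefits) = 80747 * 0.058186 = 4698.3832
Life annuity-due factor ä_{x:3} = sum_{k=0}^{2} k_p_x * v^k = 2.853908
APV(future premiums) = 2756 * 2.853908 = 7865.3705
V = 4698.3832 - 7865.3705
= -3166.9873


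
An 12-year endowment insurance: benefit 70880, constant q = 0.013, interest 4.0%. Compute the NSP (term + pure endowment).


Term component = 8104.6138
Pure endowment = 12_p_x * v^12 * benefit = 0.854685 * 0.624597 * 70880 = 37838.113
NSP = 45942.7268


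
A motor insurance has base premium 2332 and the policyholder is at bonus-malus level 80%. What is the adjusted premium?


adjusted = base * BM_level / 100
= 2332 * 80 / 100
= 2332 * 0.8
= 1865.6


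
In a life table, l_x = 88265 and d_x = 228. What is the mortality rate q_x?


q_x = d_x / l_x
= 228 / 88265
= 0.0026


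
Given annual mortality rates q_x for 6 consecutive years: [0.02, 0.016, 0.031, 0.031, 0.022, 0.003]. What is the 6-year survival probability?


p_k = 1 - q_k for each year
Survival = product of (1 - q_k)
= 0.98 * 0.984 * 0.969 * 0.969 * 0.978 * 0.997
= 0.8829


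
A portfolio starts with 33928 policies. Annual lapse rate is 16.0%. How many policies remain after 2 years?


remaining = initial * (1 - lapse)^years
= 33928 * (1 - 0.16)^2
= 33928 * 0.7056
= 23939.5968


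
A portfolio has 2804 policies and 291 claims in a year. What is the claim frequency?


frequency = claims / policies
= 291 / 2804
= 0.1038


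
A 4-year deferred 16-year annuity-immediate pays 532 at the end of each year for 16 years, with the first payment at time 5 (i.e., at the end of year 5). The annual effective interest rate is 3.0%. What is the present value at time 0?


PV at time 4 of the 16-year annuity-immediate:
a_n = 532 * (1-(1+0.03)^(-16))/0.03 = 6682.5063
Discount back 4 years to time 0:
PV = 6682.5063 * (1+0.03)^(-4)
= 6682.5063 * 0.888487
= 5937.3203


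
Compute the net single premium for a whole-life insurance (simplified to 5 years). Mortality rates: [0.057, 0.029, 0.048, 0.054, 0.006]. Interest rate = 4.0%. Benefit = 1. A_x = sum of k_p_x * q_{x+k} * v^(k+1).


v = 0.961538
Year 0: k_p_x=1.0, q=0.057, term=0.054808
Year 1: k_p_x=0.943, q=0.029, term=0.025284
Year 2: k_p_x=0.915653, q=0.048, term=0.039073
Year 3: k_p_x=0.871702, q=0.054, term=0.040237
Year 4: k_p_x=0.82463, q=0.006, term=0.004067
A_x = 0.1635


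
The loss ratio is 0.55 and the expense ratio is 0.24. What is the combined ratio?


Combined ratio = loss ratio + expense ratio
= 0.55 + 0.24
= 0.79


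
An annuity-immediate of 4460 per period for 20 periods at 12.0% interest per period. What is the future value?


FV = PMT * ((1+i)^n - 1) / i
= 4460 * ((1.12)^20 - 1) / 0.12
= 4460 * (9.646293 - 1) / 0.12
= 321353.8933


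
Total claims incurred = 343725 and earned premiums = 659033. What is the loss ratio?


Loss ratio = claims / premiums
= 343725 / 659033
= 0.5216


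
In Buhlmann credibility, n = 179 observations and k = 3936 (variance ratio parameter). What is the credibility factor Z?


Z = n / (n + k)
= 179 / (179 + 3936)
= 179 / 4115
= 0.0435


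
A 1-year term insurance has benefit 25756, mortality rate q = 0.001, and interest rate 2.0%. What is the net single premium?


NSP = benefit * q * v
v = 1/(1+i) = 0.980392
NSP = 25756 * 0.001 * 0.980392
= 25.251


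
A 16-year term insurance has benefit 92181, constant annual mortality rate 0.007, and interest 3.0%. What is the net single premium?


NSP = benefit * sum_{k=0}^{n-1} k_p_x * q * v^(k+1)
With constant q=0.007, v=0.970874
Sum = 0.083826
NSP = 92181 * 0.083826
= 7727.1692


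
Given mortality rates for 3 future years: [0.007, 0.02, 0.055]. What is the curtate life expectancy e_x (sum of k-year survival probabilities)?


e_x = sum_{k=1}^{n} k_p_x
k_p_x values:
  1_p_x = 0.993
  2_p_x = 0.97314
  3_p_x = 0.919617
e_x = 2.8858


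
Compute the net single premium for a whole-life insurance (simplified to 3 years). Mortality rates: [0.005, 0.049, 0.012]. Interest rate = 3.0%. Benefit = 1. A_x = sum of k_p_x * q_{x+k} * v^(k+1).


v = 0.970874
Year 0: k_p_x=1.0, q=0.005, term=0.004854
Year 1: k_p_x=0.995, q=0.049, term=0.045956
Year 2: k_p_x=0.946245, q=0.012, term=0.010391
A_x = 0.0612


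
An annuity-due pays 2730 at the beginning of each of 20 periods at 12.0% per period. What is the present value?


PV_due = PMT * (1-(1+i)^(-n))/i * (1+i)
PV_immediate = 20391.5811
PV_due = 20391.5811 * 1.12
= 22838.5708


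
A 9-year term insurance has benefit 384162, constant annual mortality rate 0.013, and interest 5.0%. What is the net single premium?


NSP = benefit * sum_{k=0}^{n-1} k_p_x * q * v^(k+1)
With constant q=0.013, v=0.952381
Sum = 0.088112
NSP = 384162 * 0.088112
= 33849.3527


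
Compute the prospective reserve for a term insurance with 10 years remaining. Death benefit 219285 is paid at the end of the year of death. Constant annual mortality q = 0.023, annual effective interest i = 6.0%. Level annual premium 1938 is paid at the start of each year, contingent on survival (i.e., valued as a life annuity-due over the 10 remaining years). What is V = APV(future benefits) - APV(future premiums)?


v = 1/(1+i) = 0.943396
APV(future benefits) per unit = sum_{k=0}^{9} k_p_x * q * v^(k+1) = 0.154495
APV(future benefits) = 219285 * 0.154495 = 33878.5182
Life annuity-due factor ä_{x:10} = sum_{k=0}^{9} k_p_x * v^k = 7.120222
APV(future premiums) = 1938 * 7.120222 = 13798.9895
V = 33878.5182 - 13798.9895
= 20079.5287


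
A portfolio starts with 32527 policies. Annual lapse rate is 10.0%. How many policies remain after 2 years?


remaining = initial * (1 - lapse)^years
= 32527 * (1 - 0.1)^2
= 32527 * 0.81
= 26346.87


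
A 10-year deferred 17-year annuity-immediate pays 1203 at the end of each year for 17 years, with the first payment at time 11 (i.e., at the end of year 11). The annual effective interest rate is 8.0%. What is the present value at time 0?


PV at time 10 of the 17-year annuity-immediate:
a_n = 1203 * (1-(1+0.08)^(-17))/0.08 = 10973.3306
Discount back 10 years to time 0:
PV = 10973.3306 * (1+0.08)^(-10)
= 10973.3306 * 0.463193
= 5082.7753


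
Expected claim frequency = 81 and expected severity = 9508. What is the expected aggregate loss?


E[S] = E[N] * E[X]
= 81 * 9508
= 770148


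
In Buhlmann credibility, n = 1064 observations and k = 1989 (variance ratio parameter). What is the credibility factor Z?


Z = n / (n + k)
= 1064 / (1064 + 1989)
= 1064 / 3053
= 0.3485


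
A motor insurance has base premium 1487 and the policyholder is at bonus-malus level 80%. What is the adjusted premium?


adjusted = base * BM_level / 100
= 1487 * 80 / 100
= 1487 * 0.8
= 1189.6


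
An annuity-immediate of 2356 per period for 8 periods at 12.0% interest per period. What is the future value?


FV = PMT * ((1+i)^n - 1) / i
= 2356 * ((1.12)^8 - 1) / 0.12
= 2356 * (2.475963 - 1) / 0.12
= 28978.077


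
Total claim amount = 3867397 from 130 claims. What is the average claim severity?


severity = total / number
= 3867397 / 130
= 29749.2077


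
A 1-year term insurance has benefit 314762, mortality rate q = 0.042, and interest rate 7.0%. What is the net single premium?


NSP = benefit * q * v
v = 1/(1+i) = 0.934579
NSP = 314762 * 0.042 * 0.934579
= 12355.1439


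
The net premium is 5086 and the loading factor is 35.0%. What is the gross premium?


Gross = net * (1 + loading)
= 5086 * (1 + 0.35)
= 5086 * 1.35
= 6866.1


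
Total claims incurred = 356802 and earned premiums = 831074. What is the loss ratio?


Loss ratio = claims / premiums
= 356802 / 831074
= 0.4293


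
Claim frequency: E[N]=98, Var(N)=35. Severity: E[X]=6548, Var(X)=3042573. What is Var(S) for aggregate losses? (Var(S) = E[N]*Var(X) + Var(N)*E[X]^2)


Var(S) = E[N]*Var(X) + Var(N)*E[X]^2
= 98*3042573 + 35*6548^2
= 298172154 + 1500670640
= 1.7988e+09


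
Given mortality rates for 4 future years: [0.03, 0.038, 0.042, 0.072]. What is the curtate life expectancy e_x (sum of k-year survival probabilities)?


e_x = sum_{k=1}^{n} k_p_x
k_p_x values:
  1_p_x = 0.97
  2_p_x = 0.93314
  3_p_x = 0.893948
  4_p_x = 0.829584
e_x = 3.6267


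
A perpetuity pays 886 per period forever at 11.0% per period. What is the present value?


PV = PMT / i
= 886 / 0.11
= 8054.5455


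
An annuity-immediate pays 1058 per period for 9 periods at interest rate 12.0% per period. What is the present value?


PV = PMT * (1 - (1+i)^(-n)) / i
= 1058 * (1 - (1+0.12)^(-9)) / 0.12
= 1058 * (1 - 0.36061) / 0.12
= 1058 * 5.32825
= 5637.2883


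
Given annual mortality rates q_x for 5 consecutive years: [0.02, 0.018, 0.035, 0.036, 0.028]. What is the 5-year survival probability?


p_k = 1 - q_k for each year
Survival = product of (1 - q_k)
= 0.98 * 0.982 * 0.965 * 0.964 * 0.972
= 0.8702


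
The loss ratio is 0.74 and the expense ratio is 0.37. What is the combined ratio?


Combined ratio = loss ratio + expense ratio
= 0.74 + 0.37
= 1.11


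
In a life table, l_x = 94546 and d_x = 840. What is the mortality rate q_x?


q_x = d_x / l_x
= 840 / 94546
= 0.0089


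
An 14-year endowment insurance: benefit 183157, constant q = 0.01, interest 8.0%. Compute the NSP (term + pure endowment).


Term component = 14331.5447
Pure endowment = 14_p_x * v^14 * benefit = 0.868746 * 0.340461 * 183157 = 54173.0976
NSP = 68504.6423


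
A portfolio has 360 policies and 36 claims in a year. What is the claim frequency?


frequency = claims / policies
= 36 / 360
= 0.1


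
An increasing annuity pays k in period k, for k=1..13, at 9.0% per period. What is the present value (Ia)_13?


(Ia)_n = sum_{k=1}^{n} k * v^k, v = 1/(1+i)
v = 0.917431
Sum computed term by term:
(Ia)_13 = 43.56


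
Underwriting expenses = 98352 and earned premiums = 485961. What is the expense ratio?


Expense ratio = expenses / premiums
= 98352 / 485961
= 0.2024


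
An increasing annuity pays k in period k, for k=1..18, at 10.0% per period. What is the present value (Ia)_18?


(Ia)_n = sum_{k=1}^{n} k * v^k, v = 1/(1+i)
v = 0.909091
Sum computed term by term:
(Ia)_18 = 57.841


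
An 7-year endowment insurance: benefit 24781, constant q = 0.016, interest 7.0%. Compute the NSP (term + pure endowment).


Term component = 2045.8188
Pure endowment = 7_p_x * v^7 * benefit = 0.893235 * 0.62275 * 24781 = 13784.7239
NSP = 15830.5427


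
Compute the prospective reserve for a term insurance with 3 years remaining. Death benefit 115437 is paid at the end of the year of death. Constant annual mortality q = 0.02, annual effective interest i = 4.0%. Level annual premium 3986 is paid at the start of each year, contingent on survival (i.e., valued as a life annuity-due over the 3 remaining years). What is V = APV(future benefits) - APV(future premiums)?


v = 1/(1+i) = 0.961538
APV(future benefits) per unit = sum_{k=0}^{2} k_p_x * q * v^(k+1) = 0.054428
APV(future benefits) = 115437 * 0.054428 = 6282.995
Life annuity-due factor ä_{x:3} = sum_{k=0}^{2} k_p_x * v^k = 2.830251
APV(future premiums) = 3986 * 2.830251 = 11281.3824
V = 6282.995 - 11281.3824
= -4998.3874


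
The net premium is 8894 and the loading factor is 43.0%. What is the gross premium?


Gross = net * (1 + loading)
= 8894 * (1 + 0.43)
= 8894 * 1.43
= 12718.42


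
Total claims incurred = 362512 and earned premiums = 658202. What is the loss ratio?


Loss ratio = claims / premiums
= 362512 / 658202
= 0.5508


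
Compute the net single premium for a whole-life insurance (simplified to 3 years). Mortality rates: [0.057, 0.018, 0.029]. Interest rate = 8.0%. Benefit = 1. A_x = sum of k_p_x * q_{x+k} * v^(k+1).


v = 0.925926
Year 0: k_p_x=1.0, q=0.057, term=0.052778
Year 1: k_p_x=0.943, q=0.018, term=0.014552
Year 2: k_p_x=0.926026, q=0.029, term=0.021318
A_x = 0.0886


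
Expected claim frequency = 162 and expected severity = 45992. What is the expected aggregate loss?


E[S] = E[N] * E[X]
= 162 * 45992
= 7.4507e+06


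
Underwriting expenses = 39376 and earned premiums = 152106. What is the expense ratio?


Expense ratio = expenses / premiums
= 39376 / 152106
= 0.2589


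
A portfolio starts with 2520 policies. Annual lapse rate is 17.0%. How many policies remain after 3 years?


remaining = initial * (1 - lapse)^years
= 2520 * (1 - 0.17)^3
= 2520 * 0.571787
= 1440.9032


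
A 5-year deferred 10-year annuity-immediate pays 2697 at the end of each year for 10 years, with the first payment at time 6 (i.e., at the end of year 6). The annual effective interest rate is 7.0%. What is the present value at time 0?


PV at time 5 of the 10-year annuity-immediate:
a_n = 2697 * (1-(1+0.07)^(-10))/0.07 = 18942.5994
Discount back 5 years to time 0:
PV = 18942.5994 * (1+0.07)^(-5)
= 18942.5994 * 0.712986
= 13505.8116


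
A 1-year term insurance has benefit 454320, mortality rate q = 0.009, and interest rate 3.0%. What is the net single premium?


NSP = benefit * q * v
v = 1/(1+i) = 0.970874
NSP = 454320 * 0.009 * 0.970874
= 3969.7864


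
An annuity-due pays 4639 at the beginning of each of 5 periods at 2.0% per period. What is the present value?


PV_due = PMT * (1-(1+i)^(-n))/i * (1+i)
PV_immediate = 21865.7387
PV_due = 21865.7387 * 1.02
= 22303.0534


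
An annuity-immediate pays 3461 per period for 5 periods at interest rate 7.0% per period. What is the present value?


PV = PMT * (1 - (1+i)^(-n)) / i
= 3461 * (1 - (1+0.07)^(-5)) / 0.07
= 3461 * (1 - 0.712986) / 0.07
= 3461 * 4.100197
= 14190.7833


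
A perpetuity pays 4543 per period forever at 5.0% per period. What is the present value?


PV = PMT / i
= 4543 / 0.05
= 90860.0


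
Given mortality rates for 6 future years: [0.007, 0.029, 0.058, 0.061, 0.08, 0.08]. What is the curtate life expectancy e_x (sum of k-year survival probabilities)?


e_x = sum_{k=1}^{n} k_p_x
k_p_x values:
  1_p_x = 0.993
  2_p_x = 0.964203
  3_p_x = 0.908279
  4_p_x = 0.852874
  5_p_x = 0.784644
  6_p_x = 0.721873
e_x = 5.2249


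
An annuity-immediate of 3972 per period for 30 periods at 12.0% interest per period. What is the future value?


FV = PMT * ((1+i)^n - 1) / i
= 3972 * ((1.12)^30 - 1) / 0.12
= 3972 * (29.959922 - 1) / 0.12
= 958573.4222


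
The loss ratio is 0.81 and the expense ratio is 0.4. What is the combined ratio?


Combined ratio = loss ratio + expense ratio
= 0.81 + 0.4
= 1.21


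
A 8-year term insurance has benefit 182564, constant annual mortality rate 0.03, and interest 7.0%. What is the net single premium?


NSP = benefit * sum_{k=0}^{n-1} k_p_x * q * v^(k+1)
With constant q=0.03, v=0.934579
Sum = 0.163156
NSP = 182564 * 0.163156
= 29786.461


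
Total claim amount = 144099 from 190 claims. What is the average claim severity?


severity = total / number
= 144099 / 190
= 758.4158


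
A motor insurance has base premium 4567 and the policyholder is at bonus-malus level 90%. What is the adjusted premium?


adjusted = base * BM_level / 100
= 4567 * 90 / 100
= 4567 * 0.9
= 4110.3


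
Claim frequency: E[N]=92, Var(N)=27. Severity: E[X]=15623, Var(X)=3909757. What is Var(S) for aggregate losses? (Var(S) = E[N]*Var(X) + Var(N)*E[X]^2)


Var(S) = E[N]*Var(X) + Var(N)*E[X]^2
= 92*3909757 + 27*15623^2
= 359697644 + 6590109483
= 6.9498e+09


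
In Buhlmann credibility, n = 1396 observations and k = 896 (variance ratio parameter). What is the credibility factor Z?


Z = n / (n + k)
= 1396 / (1396 + 896)
= 1396 / 2292
= 0.6091


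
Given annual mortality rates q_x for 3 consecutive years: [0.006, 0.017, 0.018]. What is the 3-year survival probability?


p_k = 1 - q_k for each year
Survival = product of (1 - q_k)
= 0.994 * 0.983 * 0.982
= 0.9595


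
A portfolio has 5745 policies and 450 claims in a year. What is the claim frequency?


frequency = claims / policies
= 450 / 5745
= 0.0783


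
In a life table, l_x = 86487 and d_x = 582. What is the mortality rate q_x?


q_x = d_x / l_x
= 582 / 86487
= 0.0067


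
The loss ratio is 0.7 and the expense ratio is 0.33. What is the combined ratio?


Combined ratio = loss ratio + expense ratio
= 0.7 + 0.33
= 1.03


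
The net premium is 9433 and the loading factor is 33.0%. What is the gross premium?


Gross = net * (1 + loading)
= 9433 * (1 + 0.33)
= 9433 * 1.33
= 12545.89


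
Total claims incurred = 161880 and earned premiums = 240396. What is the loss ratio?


Loss ratio = claims / premiums
= 161880 / 240396
= 0.6734


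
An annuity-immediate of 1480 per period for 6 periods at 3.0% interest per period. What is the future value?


FV = PMT * ((1+i)^n - 1) / i
= 1480 * ((1.03)^6 - 1) / 0.03
= 1480 * (1.194052 - 1) / 0.03
= 9573.2466


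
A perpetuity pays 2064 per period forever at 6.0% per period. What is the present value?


PV = PMT / i
= 2064 / 0.06
= 34400.0


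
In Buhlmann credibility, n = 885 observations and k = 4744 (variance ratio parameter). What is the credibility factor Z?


Z = n / (n + k)
= 885 / (885 + 4744)
= 885 / 5629
= 0.1572


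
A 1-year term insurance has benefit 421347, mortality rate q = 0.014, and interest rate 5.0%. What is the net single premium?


NSP = benefit * q * v
v = 1/(1+i) = 0.952381
NSP = 421347 * 0.014 * 0.952381
= 5617.96


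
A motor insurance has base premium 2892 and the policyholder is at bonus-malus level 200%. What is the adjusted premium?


adjusted = base * BM_level / 100
= 2892 * 200 / 100
= 2892 * 2.0
= 5784.0


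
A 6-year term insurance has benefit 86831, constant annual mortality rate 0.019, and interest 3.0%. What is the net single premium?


NSP = benefit * sum_{k=0}^{n-1} k_p_x * q * v^(k+1)
With constant q=0.019, v=0.970874
Sum = 0.098322
NSP = 86831 * 0.098322
= 8537.3966


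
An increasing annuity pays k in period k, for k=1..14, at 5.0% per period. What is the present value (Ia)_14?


(Ia)_n = sum_{k=1}^{n} k * v^k, v = 1/(1+i)
v = 0.952381
Sum computed term by term:
(Ia)_14 = 66.4524


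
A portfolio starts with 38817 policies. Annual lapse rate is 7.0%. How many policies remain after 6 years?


remaining = initial * (1 - lapse)^years
= 38817 * (1 - 0.07)^6
= 38817 * 0.64699
= 25114.218


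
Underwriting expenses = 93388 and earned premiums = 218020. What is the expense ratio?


Expense ratio = expenses / premiums
= 93388 / 218020
= 0.4283


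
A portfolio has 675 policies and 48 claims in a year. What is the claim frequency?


frequency = claims / policies
= 48 / 675
= 0.0711


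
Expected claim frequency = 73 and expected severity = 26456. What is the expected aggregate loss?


E[S] = E[N] * E[X]
= 73 * 26456
= 1.9313e+06


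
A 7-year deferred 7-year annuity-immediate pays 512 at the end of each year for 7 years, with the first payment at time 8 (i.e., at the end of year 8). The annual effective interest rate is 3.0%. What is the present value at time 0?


PV at time 7 of the 7-year annuity-immediate:
a_n = 512 * (1-(1+0.03)^(-7))/0.03 = 3189.9049
Discount back 7 years to time 0:
PV = 3189.9049 * (1+0.03)^(-7)
= 3189.9049 * 0.813092
= 2593.6846


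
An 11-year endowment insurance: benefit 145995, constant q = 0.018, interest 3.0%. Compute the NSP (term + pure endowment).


Term component = 22359.9748
Pure endowment = 11_p_x * v^11 * benefit = 0.818892 * 0.722421 * 145995 = 86368.4004
NSP = 108728.3753


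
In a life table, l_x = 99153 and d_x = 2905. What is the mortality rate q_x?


q_x = d_x / l_x
= 2905 / 99153
= 0.0293


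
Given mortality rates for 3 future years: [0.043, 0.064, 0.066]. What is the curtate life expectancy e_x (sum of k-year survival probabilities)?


e_x = sum_{k=1}^{n} k_p_x
k_p_x values:
  1_p_x = 0.957
  2_p_x = 0.895752
  3_p_x = 0.836632
e_x = 2.6894


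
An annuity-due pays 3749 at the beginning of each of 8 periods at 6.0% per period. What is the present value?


PV_due = PMT * (1-(1+i)^(-n))/i * (1+i)
PV_immediate = 23280.517
PV_due = 23280.517 * 1.06
= 24677.348


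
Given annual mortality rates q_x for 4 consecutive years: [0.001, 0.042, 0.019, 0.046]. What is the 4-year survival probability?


p_k = 1 - q_k for each year
Survival = product of (1 - q_k)
= 0.999 * 0.958 * 0.981 * 0.954
= 0.8957


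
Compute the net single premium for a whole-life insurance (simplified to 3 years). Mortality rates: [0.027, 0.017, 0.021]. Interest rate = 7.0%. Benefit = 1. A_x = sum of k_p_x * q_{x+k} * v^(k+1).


v = 0.934579
Year 0: k_p_x=1.0, q=0.027, term=0.025234
Year 1: k_p_x=0.973, q=0.017, term=0.014448
Year 2: k_p_x=0.956459, q=0.021, term=0.016396
A_x = 0.0561


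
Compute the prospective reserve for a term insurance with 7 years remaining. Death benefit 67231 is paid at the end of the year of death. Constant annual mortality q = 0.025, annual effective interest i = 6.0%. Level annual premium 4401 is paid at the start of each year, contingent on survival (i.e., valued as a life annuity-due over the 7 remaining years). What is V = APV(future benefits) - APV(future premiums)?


v = 1/(1+i) = 0.943396
APV(future benefits) per unit = sum_{k=0}^{6} k_p_x * q * v^(k+1) = 0.130281
APV(future benefits) = 67231 * 0.130281 = 8758.8893
Life annuity-due factor ä_{x:7} = sum_{k=0}^{6} k_p_x * v^k = 5.523894
APV(future premiums) = 4401 * 5.523894 = 24310.6569
V = 8758.8893 - 24310.6569
= -15551.7675


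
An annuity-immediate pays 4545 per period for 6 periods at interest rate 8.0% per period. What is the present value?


PV = PMT * (1 - (1+i)^(-n)) / i
= 4545 * (1 - (1+0.08)^(-6)) / 0.08
= 4545 * (1 - 0.63017) / 0.08
= 4545 * 4.62288
= 21010.9881


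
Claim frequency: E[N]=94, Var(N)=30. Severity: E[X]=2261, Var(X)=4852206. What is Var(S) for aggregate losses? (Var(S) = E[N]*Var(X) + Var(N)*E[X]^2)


Var(S) = E[N]*Var(X) + Var(N)*E[X]^2
= 94*4852206 + 30*2261^2
= 456107364 + 153363630
= 6.0947e+08


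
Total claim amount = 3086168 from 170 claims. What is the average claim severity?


severity = total / number
= 3086168 / 170
= 18153.9294


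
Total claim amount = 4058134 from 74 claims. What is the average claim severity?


severity = total / number
= 4058134 / 74
= 54839.6486


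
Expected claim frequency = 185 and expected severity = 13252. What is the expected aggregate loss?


E[S] = E[N] * E[X]
= 185 * 13252
= 2.4516e+06
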